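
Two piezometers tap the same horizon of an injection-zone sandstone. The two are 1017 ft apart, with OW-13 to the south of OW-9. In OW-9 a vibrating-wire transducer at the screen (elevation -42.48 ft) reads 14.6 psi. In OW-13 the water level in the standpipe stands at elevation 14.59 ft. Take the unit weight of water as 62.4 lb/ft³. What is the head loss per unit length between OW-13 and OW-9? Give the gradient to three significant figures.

i ≈ 0.0230 ft/ft

Pressure head at OW-9: ψ = 144·P/γ = 144 × 14.6 / 62.4 = 33.69 ft.
Total head at OW-9: h = z + ψ = -42.48 + 33.69 = -8.79 ft.
Total head at OW-13: h = 14.59 ft (water level in the piezometer is the total head).
Head difference: h(OW-9) − h(OW-13) = -8.79 − 14.59 = -23.38 ft.
Hydraulic gradient: i = |Δh| / L = 23.38 / 1017 = 0.0230.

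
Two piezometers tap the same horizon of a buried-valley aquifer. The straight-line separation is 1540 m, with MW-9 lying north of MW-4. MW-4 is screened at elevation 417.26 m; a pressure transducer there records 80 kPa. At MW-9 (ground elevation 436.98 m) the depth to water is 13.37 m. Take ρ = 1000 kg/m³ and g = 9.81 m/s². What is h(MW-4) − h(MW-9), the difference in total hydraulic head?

Pressure head at MW-4: ψ = P/(ρg) = 80×1000 / (1000 × 9.81) = 8.15 m.
Total head at MW-4: h = z + ψ = 417.26 + 8.15 = 425.41 m.
Total head at MW-9: h = 436.98 − 13.37 = 423.61 m.
Head difference: h(MW-4) − h(MW-9) = 425.41 − 423.61 = 1.80 m.

Δh ≈ 1.80 m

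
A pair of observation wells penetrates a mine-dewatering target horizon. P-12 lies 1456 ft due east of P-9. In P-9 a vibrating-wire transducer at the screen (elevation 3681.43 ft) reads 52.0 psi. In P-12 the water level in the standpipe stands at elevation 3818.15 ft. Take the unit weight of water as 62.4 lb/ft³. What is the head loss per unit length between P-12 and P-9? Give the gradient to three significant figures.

i ≈ 0.0115 ft/ft

Pressure head at P-9: ψ = 144·P/γ = 144 × 52.0 / 62.4 = 120.00 ft.
Total head at P-9: h = z + ψ = 3681.43 + 120.00 = 3801.43 ft.
Total head at P-12: h = 3818.15 ft (water level in the piezometer is the total head).
Head difference: h(P-9) − h(P-12) = 3801.43 − 3818.15 = -16.72 ft.
Hydraulic gradient: i = |Δh| / L = 16.72 / 1456 = 0.0115.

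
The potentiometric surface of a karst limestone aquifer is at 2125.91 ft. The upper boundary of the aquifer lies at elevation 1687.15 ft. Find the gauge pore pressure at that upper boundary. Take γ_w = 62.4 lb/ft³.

Pressure head at the aquifer top: ψ = h − z = 2125.91 − 1687.15 = 438.76 ft.
P = γψ/144 = 62.4 × 438.76 / 144 = 190 psi.

P ≈ 190 psi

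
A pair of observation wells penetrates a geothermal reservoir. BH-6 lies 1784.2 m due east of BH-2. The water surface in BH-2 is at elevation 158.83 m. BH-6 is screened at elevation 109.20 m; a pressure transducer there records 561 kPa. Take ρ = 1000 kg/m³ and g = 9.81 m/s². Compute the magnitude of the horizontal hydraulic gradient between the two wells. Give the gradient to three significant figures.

Total head at BH-2: h = 158.83 m (water level in the piezometer is the total head).
Pressure head at BH-6: ψ = P/(ρg) = 561×1000 / (1000 × 9.81) = 57.19 m.
Total head at BH-6: h = z + ψ = 109.20 + 57.19 = 166.39 m.
Head difference: h(BH-2) − h(BH-6) = 158.83 − 166.39 = -7.56 m.
Hydraulic gradient: i = |Δh| / L = 7.56 / 1784.2 = 0.00424.

i ≈ 0.00424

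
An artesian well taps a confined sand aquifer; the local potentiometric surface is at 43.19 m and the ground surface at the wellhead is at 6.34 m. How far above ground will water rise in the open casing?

≈ 36.85 m above ground

Water rises to the potentiometric surface, so the rise above ground = 43.19 − 6.34 = 36.85 m.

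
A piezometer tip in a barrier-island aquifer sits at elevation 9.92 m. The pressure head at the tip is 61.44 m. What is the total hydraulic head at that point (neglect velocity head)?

h ≈ 71.36 m

h = z + ψ = 9.92 + 61.44 = 71.36 m.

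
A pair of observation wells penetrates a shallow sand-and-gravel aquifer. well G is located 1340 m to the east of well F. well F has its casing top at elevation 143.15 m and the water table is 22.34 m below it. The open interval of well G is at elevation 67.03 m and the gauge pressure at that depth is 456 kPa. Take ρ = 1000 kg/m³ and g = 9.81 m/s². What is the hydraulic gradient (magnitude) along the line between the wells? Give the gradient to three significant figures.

i ≈ 0.00545

Total head at well F: h = 143.15 − 22.34 = 120.81 m.
Pressure head at well G: ψ = P/(ρg) = 456×1000 / (1000 × 9.81) = 46.48 m.
Total head at well G: h = z + ψ = 67.03 + 46.48 = 113.51 m.
Head difference: h(well F) − h(well G) = 120.81 − 113.51 = 7.30 m.
Hydraulic gradient: i = |Δh| / L = 7.30 / 1340 = 0.00545.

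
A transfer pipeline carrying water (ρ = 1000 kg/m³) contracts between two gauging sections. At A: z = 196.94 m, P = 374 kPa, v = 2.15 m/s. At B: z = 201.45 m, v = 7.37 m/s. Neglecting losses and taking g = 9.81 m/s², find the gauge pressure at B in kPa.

Pressure head at A: ψ₁ = P₁/(ρg) = 374×1000 / (1000 × 9.81) = 38.12 m.
Velocity heads: v₁²/2g = 2.15²/19.62 = 0.236 m; v₂²/2g = 7.37²/19.62 = 2.768 m.
Total head H = z₁ + ψ₁ + v₁²/2g = 196.94 + 38.12 + 0.236 = 235.30 m.
ψ₂ = H − z₂ − v₂²/2g = 235.30 − 201.45 − 2.768 = 31.08 m.
P₂ = ρgψ₂ = 1000 × 9.81 × 31.08 ≈ 305 kPa.

P₂ ≈ 305 kPa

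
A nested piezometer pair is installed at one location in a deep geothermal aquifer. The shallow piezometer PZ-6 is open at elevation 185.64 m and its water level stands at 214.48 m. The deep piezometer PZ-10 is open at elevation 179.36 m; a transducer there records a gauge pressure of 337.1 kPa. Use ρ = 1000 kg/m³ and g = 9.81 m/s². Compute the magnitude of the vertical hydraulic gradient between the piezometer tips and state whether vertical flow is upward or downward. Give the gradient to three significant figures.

|i_v| ≈ 0.121; vertical flow is downward

Total head at PZ-6: h = 214.48 m (water level in the standpipe).
Pressure head at PZ-10: ψ = P/(ρg) = 337.1×1000 / (1000 × 9.81) = 34.36 m.
Total head at PZ-10: h = z + ψ = 179.36 + 34.36 = 213.72 m.
Δh = h(PZ-6) − h(PZ-10) = 214.48 − 213.72 = 0.76 m.
Vertical separation Δz = 185.64 − 179.36 = 6.28 m.
|i_v| = |Δh| / Δz = 0.76 / 6.28 = 0.121.
Head is higher in the shallow piezometer, so vertical flow is downward (recharge condition).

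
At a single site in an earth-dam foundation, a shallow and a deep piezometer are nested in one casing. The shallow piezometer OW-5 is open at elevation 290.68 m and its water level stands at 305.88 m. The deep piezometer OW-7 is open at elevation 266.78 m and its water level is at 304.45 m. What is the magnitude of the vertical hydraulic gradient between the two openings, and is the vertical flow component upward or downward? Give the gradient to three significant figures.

|i_v| ≈ 0.0598; vertical flow is downward

Total head at OW-5: h = 305.88 m (water level in the standpipe).
Total head at OW-7: h = 304.45 m.
Δh = h(OW-5) − h(OW-7) = 305.88 − 304.45 = 1.43 m.
Vertical separation Δz = 290.68 − 266.78 = 23.90 m.
|i_v| = |Δh| / Δz = 1.43 / 23.90 = 0.0598.
Head is higher in the shallow piezometer, so vertical flow is downward (recharge condition).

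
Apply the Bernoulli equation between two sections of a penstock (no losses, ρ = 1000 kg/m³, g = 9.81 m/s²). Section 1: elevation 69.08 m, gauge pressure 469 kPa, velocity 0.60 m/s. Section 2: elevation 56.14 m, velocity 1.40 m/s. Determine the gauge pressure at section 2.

Pressure head at 1: ψ₁ = P₁/(ρg) = 469×1000 / (1000 × 9.81) = 47.81 m.
Velocity heads: v₁²/2g = 0.60²/19.62 = 0.018 m; v₂²/2g = 1.40²/19.62 = 0.100 m.
Total head H = z₁ + ψ₁ + v₁²/2g = 69.08 + 47.81 + 0.018 = 116.91 m.
ψ₂ = H − z₂ − v₂²/2g = 116.91 − 56.14 − 0.100 = 60.67 m.
P₂ = ρgψ₂ = 1000 × 9.81 × 60.67 ≈ 595 kPa.

P₂ ≈ 595 kPa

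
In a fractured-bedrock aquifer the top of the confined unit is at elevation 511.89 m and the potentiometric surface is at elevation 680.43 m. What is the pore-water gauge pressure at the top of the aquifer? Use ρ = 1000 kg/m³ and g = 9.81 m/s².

P ≈ 1650 kPa

Pressure head at the aquifer top: ψ = h − z = 680.43 − 511.89 = 168.54 m.
P = ρgψ = 1000 × 9.81 × 168.54 = 1653377 Pa ≈ 1650 kPa.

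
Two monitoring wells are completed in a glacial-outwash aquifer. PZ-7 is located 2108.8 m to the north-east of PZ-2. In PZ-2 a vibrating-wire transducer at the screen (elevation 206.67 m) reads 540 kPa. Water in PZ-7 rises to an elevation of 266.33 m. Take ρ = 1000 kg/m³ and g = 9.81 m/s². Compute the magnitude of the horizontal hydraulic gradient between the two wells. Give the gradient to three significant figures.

Pressure head at PZ-2: ψ = P/(ρg) = 540×1000 / (1000 × 9.81) = 55.05 m.
Total head at PZ-2: h = z + ψ = 206.67 + 55.05 = 261.72 m.
Total head at PZ-7: h = 266.33 m (water level in the piezometer is the total head).
Head difference: h(PZ-2) − h(PZ-7) = 261.72 − 266.33 = -4.61 m.
Hydraulic gradient: i = |Δh| / L = 4.61 / 2108.8 = 0.00219.

i ≈ 0.00219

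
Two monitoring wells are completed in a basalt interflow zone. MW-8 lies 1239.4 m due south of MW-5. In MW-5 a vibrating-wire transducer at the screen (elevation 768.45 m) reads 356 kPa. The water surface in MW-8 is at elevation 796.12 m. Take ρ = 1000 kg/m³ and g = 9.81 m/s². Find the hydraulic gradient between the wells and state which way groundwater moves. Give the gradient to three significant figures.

Pressure head at MW-5: ψ = P/(ρg) = 356×1000 / (1000 × 9.81) = 36.29 m.
Total head at MW-5: h = z + ψ = 768.45 + 36.29 = 804.74 m.
Total head at MW-8: h = 796.12 m (water level in the piezometer is the total head).
Head difference: h(MW-5) − h(MW-8) = 804.74 − 796.12 = 8.62 m.
Hydraulic gradient: i = |Δh| / L = 8.62 / 1239.4 = 0.00695.
Flow is from higher to lower head: from MW-5 toward MW-8, i.e. toward the south.

i ≈ 0.00695; groundwater flows toward the south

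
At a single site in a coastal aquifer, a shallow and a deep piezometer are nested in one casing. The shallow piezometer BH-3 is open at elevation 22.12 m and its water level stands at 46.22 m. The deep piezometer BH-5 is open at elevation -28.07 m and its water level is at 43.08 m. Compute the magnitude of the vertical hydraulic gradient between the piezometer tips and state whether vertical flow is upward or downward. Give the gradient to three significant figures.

Total head at BH-3: h = 46.22 m (water level in the standpipe).
Total head at BH-5: h = 43.08 m.
Δh = h(BH-3) − h(BH-5) = 46.22 − 43.08 = 3.14 m.
Vertical separation Δz = 22.12 − (-28.07) = 50.19 m.
|i_v| = |Δh| / Δz = 3.14 / 50.19 = 0.0626.
Head is higher in the shallow piezometer, so vertical flow is downward (recharge condition).

|i_v| ≈ 0.0626; vertical flow is downward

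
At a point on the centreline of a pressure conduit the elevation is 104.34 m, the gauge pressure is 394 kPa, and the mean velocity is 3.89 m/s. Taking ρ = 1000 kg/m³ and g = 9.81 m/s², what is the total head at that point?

h ≈ 145.27 m

Pressure head ψ = P/(ρg) = 394×1000 / (1000 × 9.81) = 40.16 m.
Velocity head = v²/(2g) = 3.89² / (2 × 9.81) = 0.771 m.
h = z + ψ + v²/(2g) = 104.34 + 40.16 + 0.771 = 145.27 m.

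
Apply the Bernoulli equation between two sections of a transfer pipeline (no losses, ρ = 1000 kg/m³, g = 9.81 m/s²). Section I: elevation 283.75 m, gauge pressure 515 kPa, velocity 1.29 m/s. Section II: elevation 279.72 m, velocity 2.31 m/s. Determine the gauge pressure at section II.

P₂ ≈ 553 kPa

Pressure head at I: ψ₁ = P₁/(ρg) = 515×1000 / (1000 × 9.81) = 52.50 m.
Velocity heads: v₁²/2g = 1.29²/19.62 = 0.085 m; v₂²/2g = 2.31²/19.62 = 0.272 m.
Total head H = z₁ + ψ₁ + v₁²/2g = 283.75 + 52.50 + 0.085 = 336.33 m.
ψ₂ = H − z₂ − v₂²/2g = 336.33 − 279.72 − 0.272 = 56.34 m.
P₂ = ρgψ₂ = 1000 × 9.81 × 56.34 ≈ 553 kPa.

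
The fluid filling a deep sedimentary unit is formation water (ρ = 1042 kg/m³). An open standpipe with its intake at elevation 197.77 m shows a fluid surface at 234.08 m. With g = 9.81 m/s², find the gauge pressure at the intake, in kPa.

Pressure head ψ = h − z = 234.08 − 197.77 = 36.31 m.
P = ρgψ = 1042 × 9.81 × 36.31 = 371162 Pa ≈ 371 kPa.

P ≈ 371 kPa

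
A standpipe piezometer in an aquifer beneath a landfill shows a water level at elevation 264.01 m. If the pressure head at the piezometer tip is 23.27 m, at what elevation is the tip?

z ≈ 240.74 m

z = h − ψ = 264.01 − 23.27 = 240.74 m.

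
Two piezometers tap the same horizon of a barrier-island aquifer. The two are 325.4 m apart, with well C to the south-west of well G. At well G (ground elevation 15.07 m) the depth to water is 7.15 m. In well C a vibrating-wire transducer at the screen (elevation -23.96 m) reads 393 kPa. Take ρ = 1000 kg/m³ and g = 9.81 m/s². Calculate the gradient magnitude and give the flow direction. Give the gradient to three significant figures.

Total head at well G: h = 15.07 − 7.15 = 7.92 m.
Pressure head at well C: ψ = P/(ρg) = 393×1000 / (1000 × 9.81) = 40.06 m.
Total head at well C: h = z + ψ = -23.96 + 40.06 = 16.10 m.
Head difference: h(well G) − h(well C) = 7.92 − 16.10 = -8.18 m.
Hydraulic gradient: i = |Δh| / L = 8.18 / 325.4 = 0.0251.
Flow is from higher to lower head: from well C toward well G, i.e. toward the north-east.

i ≈ 0.0251; groundwater flows toward the north-east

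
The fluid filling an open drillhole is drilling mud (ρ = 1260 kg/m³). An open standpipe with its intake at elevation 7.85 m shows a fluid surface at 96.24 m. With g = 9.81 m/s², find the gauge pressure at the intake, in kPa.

Pressure head ψ = h − z = 96.24 − 7.85 = 88.39 m.
P = ρgψ = 1260 × 9.81 × 88.39 = 1092553 Pa ≈ 1090 kPa.

P ≈ 1090 kPa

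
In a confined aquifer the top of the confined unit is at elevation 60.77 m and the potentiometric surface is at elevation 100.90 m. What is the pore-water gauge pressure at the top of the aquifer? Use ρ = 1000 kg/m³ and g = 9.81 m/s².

P ≈ 394 kPa

Pressure head at the aquifer top: ψ = h − z = 100.90 − 60.77 = 40.13 m.
P = ρgψ = 1000 × 9.81 × 40.13 = 393675 Pa ≈ 394 kPa.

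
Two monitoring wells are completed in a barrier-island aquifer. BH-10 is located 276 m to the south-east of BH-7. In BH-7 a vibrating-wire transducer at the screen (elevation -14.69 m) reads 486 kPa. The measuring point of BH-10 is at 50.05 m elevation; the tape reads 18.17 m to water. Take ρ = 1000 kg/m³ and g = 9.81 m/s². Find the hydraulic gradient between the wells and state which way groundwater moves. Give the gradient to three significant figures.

i ≈ 0.0108; groundwater flows toward the south-east

Pressure head at BH-7: ψ = P/(ρg) = 486×1000 / (1000 × 9.81) = 49.54 m.
Total head at BH-7: h = z + ψ = -14.69 + 49.54 = 34.85 m.
Total head at BH-10: h = 50.05 − 18.17 = 31.88 m.
Head difference: h(BH-7) − h(BH-10) = 34.85 − 31.88 = 2.97 m.
Hydraulic gradient: i = |Δh| / L = 2.97 / 276 = 0.0108.
Flow is from higher to lower head: from BH-7 toward BH-10, i.e. toward the south-east.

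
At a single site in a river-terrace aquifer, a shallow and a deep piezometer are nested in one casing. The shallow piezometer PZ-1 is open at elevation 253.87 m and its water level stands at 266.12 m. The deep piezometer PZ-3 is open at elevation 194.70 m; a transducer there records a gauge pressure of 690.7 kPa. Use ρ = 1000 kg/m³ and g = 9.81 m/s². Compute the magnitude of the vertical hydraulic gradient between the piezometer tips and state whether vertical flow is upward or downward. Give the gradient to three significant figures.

Total head at PZ-1: h = 266.12 m (water level in the standpipe).
Pressure head at PZ-3: ψ = P/(ρg) = 690.7×1000 / (1000 × 9.81) = 70.41 m.
Total head at PZ-3: h = z + ψ = 194.70 + 70.41 = 265.11 m.
Δh = h(PZ-1) − h(PZ-3) = 266.12 − 265.11 = 1.01 m.
Vertical separation Δz = 253.87 − 194.70 = 59.17 m.
|i_v| = |Δh| / Δz = 1.01 / 59.17 = 0.0171.
Head is higher in the shallow piezometer, so vertical flow is downward (recharge condition).

|i_v| ≈ 0.0171; vertical flow is downward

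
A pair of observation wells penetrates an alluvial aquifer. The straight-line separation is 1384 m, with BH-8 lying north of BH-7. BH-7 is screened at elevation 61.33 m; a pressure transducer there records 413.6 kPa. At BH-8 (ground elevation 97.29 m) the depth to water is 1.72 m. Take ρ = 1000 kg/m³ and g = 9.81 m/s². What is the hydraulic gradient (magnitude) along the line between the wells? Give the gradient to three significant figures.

i ≈ 0.00572

Pressure head at BH-7: ψ = P/(ρg) = 413.6×1000 / (1000 × 9.81) = 42.16 m.
Total head at BH-7: h = z + ψ = 61.33 + 42.16 = 103.49 m.
Total head at BH-8: h = 97.29 − 1.72 = 95.57 m.
Head difference: h(BH-7) − h(BH-8) = 103.49 − 95.57 = 7.92 m.
Hydraulic gradient: i = |Δh| / L = 7.92 / 1384 = 0.00572.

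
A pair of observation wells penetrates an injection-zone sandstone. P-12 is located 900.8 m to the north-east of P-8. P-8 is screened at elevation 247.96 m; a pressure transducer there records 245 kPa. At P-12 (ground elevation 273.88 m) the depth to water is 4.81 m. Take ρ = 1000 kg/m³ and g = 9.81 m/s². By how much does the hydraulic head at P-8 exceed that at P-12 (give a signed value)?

Δh ≈ 3.86 m

Pressure head at P-8: ψ = P/(ρg) = 245×1000 / (1000 × 9.81) = 24.97 m.
Total head at P-8: h = z + ψ = 247.96 + 24.97 = 272.93 m.
Total head at P-12: h = 273.88 − 4.81 = 269.07 m.
Head difference: h(P-8) − h(P-12) = 272.93 − 269.07 = 3.86 m.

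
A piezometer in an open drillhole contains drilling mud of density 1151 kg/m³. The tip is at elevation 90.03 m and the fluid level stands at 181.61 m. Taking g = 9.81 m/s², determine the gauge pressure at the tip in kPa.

Pressure head ψ = h − z = 181.61 − 90.03 = 91.58 m.
P = ρgψ = 1151 × 9.81 × 91.58 = 1034058 Pa ≈ 1030 kPa.

P ≈ 1030 kPa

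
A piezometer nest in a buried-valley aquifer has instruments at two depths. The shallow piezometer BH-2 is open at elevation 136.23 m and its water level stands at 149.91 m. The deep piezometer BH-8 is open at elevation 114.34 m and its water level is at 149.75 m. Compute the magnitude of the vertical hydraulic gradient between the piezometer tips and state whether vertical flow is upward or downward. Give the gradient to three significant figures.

Total head at BH-2: h = 149.91 m (water level in the standpipe).
Total head at BH-8: h = 149.75 m.
Δh = h(BH-2) − h(BH-8) = 149.91 − 149.75 = 0.16 m.
Vertical separation Δz = 136.23 − 114.34 = 21.89 m.
|i_v| = |Δh| / Δz = 0.16 / 21.89 = 0.00731.
Head is higher in the shallow piezometer, so vertical flow is downward (recharge condition).

|i_v| ≈ 0.00731; vertical flow is downward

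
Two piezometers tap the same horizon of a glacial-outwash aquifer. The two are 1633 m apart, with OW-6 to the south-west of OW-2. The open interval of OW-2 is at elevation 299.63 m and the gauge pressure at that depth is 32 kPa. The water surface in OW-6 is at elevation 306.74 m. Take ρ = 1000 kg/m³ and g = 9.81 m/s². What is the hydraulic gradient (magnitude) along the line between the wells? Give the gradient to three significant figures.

Pressure head at OW-2: ψ = P/(ρg) = 32×1000 / (1000 × 9.81) = 3.26 m.
Total head at OW-2: h = z + ψ = 299.63 + 3.26 = 302.89 m.
Total head at OW-6: h = 306.74 m (water level in the piezometer is the total head).
Head difference: h(OW-2) − h(OW-6) = 302.89 − 306.74 = -3.85 m.
Hydraulic gradient: i = |Δh| / L = 3.85 / 1633 = 0.00236.

i ≈ 0.00236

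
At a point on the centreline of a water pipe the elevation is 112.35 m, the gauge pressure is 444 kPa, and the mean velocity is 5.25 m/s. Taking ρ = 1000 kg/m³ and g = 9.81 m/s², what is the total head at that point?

Pressure head ψ = P/(ρg) = 444×1000 / (1000 × 9.81) = 45.26 m.
Velocity head = v²/(2g) = 5.25² / (2 × 9.81) = 1.405 m.
h = z + ψ + v²/(2g) = 112.35 + 45.26 + 1.405 = 159.01 m.

h ≈ 159.01 m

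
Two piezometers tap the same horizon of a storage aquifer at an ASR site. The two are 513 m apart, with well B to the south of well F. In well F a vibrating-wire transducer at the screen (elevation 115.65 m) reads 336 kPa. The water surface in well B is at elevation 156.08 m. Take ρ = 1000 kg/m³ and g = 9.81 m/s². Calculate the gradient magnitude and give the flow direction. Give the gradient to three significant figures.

Pressure head at well F: ψ = P/(ρg) = 336×1000 / (1000 × 9.81) = 34.25 m.
Total head at well F: h = z + ψ = 115.65 + 34.25 = 149.90 m.
Total head at well B: h = 156.08 m (water level in the piezometer is the total head).
Head difference: h(well F) − h(well B) = 149.90 − 156.08 = -6.18 m.
Hydraulic gradient: i = |Δh| / L = 6.18 / 513 = 0.0120.
Flow is from higher to lower head: from well B toward well F, i.e. toward the north.

i ≈ 0.0120; groundwater flows toward the north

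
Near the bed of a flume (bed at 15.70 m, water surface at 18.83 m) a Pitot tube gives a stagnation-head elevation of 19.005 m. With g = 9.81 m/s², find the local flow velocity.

Near the bed, under hydrostatic conditions, the piezometric head (z + ψ) equals the free-surface elevation, 18.83 m.
Velocity head = total − piezometric = 19.005 − 18.83 = 0.175 m.
v = √(2g·h_v) = √(2 × 9.81 × 0.175) = 1.85 m/s.

v ≈ 1.85 m/s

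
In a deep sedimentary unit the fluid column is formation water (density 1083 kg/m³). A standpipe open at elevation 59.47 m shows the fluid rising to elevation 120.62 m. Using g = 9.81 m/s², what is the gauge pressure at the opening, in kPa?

P ≈ 650 kPa

Pressure head ψ = h − z = 120.62 − 59.47 = 61.15 m.
P = ρgψ = 1083 × 9.81 × 61.15 = 649672 Pa ≈ 650 kPa.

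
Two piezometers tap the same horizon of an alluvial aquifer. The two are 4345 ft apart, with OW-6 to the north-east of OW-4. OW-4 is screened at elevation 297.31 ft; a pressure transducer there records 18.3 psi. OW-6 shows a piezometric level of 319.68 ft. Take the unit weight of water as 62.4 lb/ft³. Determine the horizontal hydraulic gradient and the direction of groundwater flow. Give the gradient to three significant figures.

Pressure head at OW-4: ψ = 144·P/γ = 144 × 18.3 / 62.4 = 42.23 ft.
Total head at OW-4: h = z + ψ = 297.31 + 42.23 = 339.54 ft.
Total head at OW-6: h = 319.68 ft (water level in the piezometer is the total head).
Head difference: h(OW-4) − h(OW-6) = 339.54 − 319.68 = 19.86 ft.
Hydraulic gradient: i = |Δh| / L = 19.86 / 4345 = 0.00457.
Flow is from higher to lower head: from OW-4 toward OW-6, i.e. toward the north-east.

i ≈ 0.00457; groundwater flows toward the north-east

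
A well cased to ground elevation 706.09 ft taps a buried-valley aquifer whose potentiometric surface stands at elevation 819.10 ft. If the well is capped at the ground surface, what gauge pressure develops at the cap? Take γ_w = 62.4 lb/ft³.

Head above the cap: Δh = 819.10 − 706.09 = 113.01 ft.
P = γΔh/144 = 62.4 × 113.01 / 144 = 49.0 psi.

P ≈ 49.0 psi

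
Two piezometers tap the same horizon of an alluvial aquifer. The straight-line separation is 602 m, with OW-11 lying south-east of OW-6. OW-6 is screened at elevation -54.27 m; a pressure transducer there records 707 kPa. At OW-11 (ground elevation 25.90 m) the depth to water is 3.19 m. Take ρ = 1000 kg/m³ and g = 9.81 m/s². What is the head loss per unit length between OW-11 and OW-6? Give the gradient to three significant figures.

Pressure head at OW-6: ψ = P/(ρg) = 707×1000 / (1000 × 9.81) = 72.07 m.
Total head at OW-6: h = z + ψ = -54.27 + 72.07 = 17.80 m.
Total head at OW-11: h = 25.90 − 3.19 = 22.71 m.
Head difference: h(OW-6) − h(OW-11) = 17.80 − 22.71 = -4.91 m.
Hydraulic gradient: i = |Δh| / L = 4.91 / 602 = 0.00816.

i ≈ 0.00816 m/m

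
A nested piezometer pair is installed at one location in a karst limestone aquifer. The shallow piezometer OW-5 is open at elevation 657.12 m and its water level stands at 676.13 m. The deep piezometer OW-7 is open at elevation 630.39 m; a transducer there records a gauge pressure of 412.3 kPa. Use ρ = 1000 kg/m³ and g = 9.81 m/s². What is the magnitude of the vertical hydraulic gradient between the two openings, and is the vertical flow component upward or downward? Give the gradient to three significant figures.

Total head at OW-5: h = 676.13 m (water level in the standpipe).
Pressure head at OW-7: ψ = P/(ρg) = 412.3×1000 / (1000 × 9.81) = 42.03 m.
Total head at OW-7: h = z + ψ = 630.39 + 42.03 = 672.42 m.
Δh = h(OW-5) − h(OW-7) = 676.13 − 672.42 = 3.71 m.
Vertical separation Δz = 657.12 − 630.39 = 26.73 m.
|i_v| = |Δh| / Δz = 3.71 / 26.73 = 0.139.
Head is higher in the shallow piezometer, so vertical flow is downward (recharge condition).

|i_v| ≈ 0.139; vertical flow is downward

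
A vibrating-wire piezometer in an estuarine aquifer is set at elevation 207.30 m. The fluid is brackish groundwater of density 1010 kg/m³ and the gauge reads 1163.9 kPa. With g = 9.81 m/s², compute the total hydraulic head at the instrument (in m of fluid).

h ≈ 324.77 m

ψ = P/(ρg) = 1163.9×1000 / (1010 × 9.81) = 117.47 m.
h = z + ψ = 207.30 + 117.47 = 324.77 m.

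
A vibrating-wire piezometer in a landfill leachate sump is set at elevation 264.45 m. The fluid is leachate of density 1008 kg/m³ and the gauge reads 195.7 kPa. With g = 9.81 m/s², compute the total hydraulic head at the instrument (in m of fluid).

ψ = P/(ρg) = 195.7×1000 / (1008 × 9.81) = 19.79 m.
h = z + ψ = 264.45 + 19.79 = 284.24 m.

h ≈ 284.24 m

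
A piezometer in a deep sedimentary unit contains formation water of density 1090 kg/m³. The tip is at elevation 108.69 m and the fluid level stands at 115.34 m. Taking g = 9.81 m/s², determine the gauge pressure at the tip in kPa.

Pressure head ψ = h − z = 115.34 − 108.69 = 6.65 m.
P = ρgψ = 1090 × 9.81 × 6.65 = 71108 Pa ≈ 71.1 kPa.

P ≈ 71.1 kPa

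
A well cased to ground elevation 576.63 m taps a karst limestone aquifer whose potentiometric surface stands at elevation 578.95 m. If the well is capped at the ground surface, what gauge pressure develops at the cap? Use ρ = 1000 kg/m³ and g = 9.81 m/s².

Head above the cap: Δh = 578.95 − 576.63 = 2.32 m.
P = ρgΔh = 1000 × 9.81 × 2.32 = 22759 Pa ≈ 22.8 kPa.

P ≈ 22.8 kPa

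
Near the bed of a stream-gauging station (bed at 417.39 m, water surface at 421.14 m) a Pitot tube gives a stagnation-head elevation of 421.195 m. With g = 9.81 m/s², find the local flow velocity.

Near the bed, under hydrostatic conditions, the piezometric head (z + ψ) equals the free-surface elevation, 421.14 m.
Velocity head = total − piezometric = 421.195 − 421.14 = 0.055 m.
v = √(2g·h_v) = √(2 × 9.81 × 0.055) = 1.04 m/s.

v ≈ 1.04 m/s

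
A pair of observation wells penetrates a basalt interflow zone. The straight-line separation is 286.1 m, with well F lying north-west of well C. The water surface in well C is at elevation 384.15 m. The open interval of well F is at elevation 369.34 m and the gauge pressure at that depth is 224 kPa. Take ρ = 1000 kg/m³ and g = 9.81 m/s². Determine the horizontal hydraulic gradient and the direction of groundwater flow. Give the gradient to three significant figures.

Total head at well C: h = 384.15 m (water level in the piezometer is the total head).
Pressure head at well F: ψ = P/(ρg) = 224×1000 / (1000 × 9.81) = 22.83 m.
Total head at well F: h = z + ψ = 369.34 + 22.83 = 392.17 m.
Head difference: h(well C) − h(well F) = 384.15 − 392.17 = -8.02 m.
Hydraulic gradient: i = |Δh| / L = 8.02 / 286.1 = 0.0280.
Flow is from higher to lower head: from well F toward well C, i.e. toward the south-east.

i ≈ 0.0280; groundwater flows toward the south-east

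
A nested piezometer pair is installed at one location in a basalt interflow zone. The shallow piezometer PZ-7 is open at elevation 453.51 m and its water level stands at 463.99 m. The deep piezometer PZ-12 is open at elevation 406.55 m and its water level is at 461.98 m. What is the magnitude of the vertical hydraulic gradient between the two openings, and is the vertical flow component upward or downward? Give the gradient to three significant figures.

Total head at PZ-7: h = 463.99 m (water level in the standpipe).
Total head at PZ-12: h = 461.98 m.
Δh = h(PZ-7) − h(PZ-12) = 463.99 − 461.98 = 2.01 m.
Vertical separation Δz = 453.51 − 406.55 = 46.96 m.
|i_v| = |Δh| / Δz = 2.01 / 46.96 = 0.0428.
Head is higher in the shallow piezometer, so vertical flow is downward (recharge condition).

|i_v| ≈ 0.0428; vertical flow is downward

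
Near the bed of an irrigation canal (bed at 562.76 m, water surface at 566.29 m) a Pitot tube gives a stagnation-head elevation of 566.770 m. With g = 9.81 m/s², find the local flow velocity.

Near the bed, under hydrostatic conditions, the piezometric head (z + ψ) equals the free-surface elevation, 566.29 m.
Velocity head = total − piezometric = 566.770 − 566.29 = 0.480 m.
v = √(2g·h_v) = √(2 × 9.81 × 0.480) = 3.07 m/s.

v ≈ 3.07 m/s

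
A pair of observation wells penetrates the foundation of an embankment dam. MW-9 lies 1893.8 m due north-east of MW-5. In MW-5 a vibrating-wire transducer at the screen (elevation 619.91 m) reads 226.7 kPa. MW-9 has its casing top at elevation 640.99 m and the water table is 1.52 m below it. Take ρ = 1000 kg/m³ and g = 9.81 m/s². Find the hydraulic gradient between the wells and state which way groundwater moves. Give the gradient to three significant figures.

i ≈ 0.00187; groundwater flows toward the north-east

Pressure head at MW-5: ψ = P/(ρg) = 226.7×1000 / (1000 × 9.81) = 23.11 m.
Total head at MW-5: h = z + ψ = 619.91 + 23.11 = 643.02 m.
Total head at MW-9: h = 640.99 − 1.52 = 639.47 m.
Head difference: h(MW-5) − h(MW-9) = 643.02 − 639.47 = 3.55 m.
Hydraulic gradient: i = |Δh| / L = 3.55 / 1893.8 = 0.00187.
Flow is from higher to lower head: from MW-5 toward MW-9, i.e. toward the north-east.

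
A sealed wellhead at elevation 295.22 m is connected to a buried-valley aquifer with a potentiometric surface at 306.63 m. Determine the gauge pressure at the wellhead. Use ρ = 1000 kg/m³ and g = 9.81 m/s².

P ≈ 112 kPa

Head above the cap: Δh = 306.63 − 295.22 = 11.41 m.
P = ρgΔh = 1000 × 9.81 × 11.41 = 111932 Pa ≈ 112 kPa.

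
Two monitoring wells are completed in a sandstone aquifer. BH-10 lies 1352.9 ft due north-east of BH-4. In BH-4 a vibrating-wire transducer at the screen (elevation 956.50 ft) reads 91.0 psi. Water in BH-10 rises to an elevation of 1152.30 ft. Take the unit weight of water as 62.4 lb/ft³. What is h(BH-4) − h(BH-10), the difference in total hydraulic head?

Pressure head at BH-4: ψ = 144·P/γ = 144 × 91.0 / 62.4 = 210.00 ft.
Total head at BH-4: h = z + ψ = 956.50 + 210.00 = 1166.50 ft.
Total head at BH-10: h = 1152.30 ft (water level in the piezometer is the total head).
Head difference: h(BH-4) − h(BH-10) = 1166.50 − 1152.30 = 14.20 ft.

Δh ≈ 14.20 ft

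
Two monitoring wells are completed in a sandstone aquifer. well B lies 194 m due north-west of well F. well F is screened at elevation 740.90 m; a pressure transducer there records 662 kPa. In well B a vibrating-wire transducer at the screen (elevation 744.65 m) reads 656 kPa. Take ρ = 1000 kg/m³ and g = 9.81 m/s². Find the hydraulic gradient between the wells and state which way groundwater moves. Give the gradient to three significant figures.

Pressure head at well F: ψ = P/(ρg) = 662×1000 / (1000 × 9.81) = 67.48 m.
Total head at well F: h = z + ψ = 740.90 + 67.48 = 808.38 m.
Pressure head at well B: ψ = P/(ρg) = 656×1000 / (1000 × 9.81) = 66.87 m.
Total head at well B: h = z + ψ = 744.65 + 66.87 = 811.52 m.
Head difference: h(well F) − h(well B) = 808.38 − 811.52 = -3.14 m.
Hydraulic gradient: i = |Δh| / L = 3.14 / 194 = 0.0162.
Flow is from higher to lower head: from well B toward well F, i.e. toward the south-east.

i ≈ 0.0162; groundwater flows toward the south-east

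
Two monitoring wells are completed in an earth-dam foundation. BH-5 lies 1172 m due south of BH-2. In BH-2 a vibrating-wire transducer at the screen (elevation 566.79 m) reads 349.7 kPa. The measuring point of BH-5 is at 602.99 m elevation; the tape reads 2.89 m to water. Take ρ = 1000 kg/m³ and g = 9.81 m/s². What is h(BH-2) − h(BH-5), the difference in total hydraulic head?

Δh ≈ 2.34 m

Pressure head at BH-2: ψ = P/(ρg) = 349.7×1000 / (1000 × 9.81) = 35.65 m.
Total head at BH-2: h = z + ψ = 566.79 + 35.65 = 602.44 m.
Total head at BH-5: h = 602.99 − 2.89 = 600.10 m.
Head difference: h(BH-2) − h(BH-5) = 602.44 − 600.10 = 2.34 m.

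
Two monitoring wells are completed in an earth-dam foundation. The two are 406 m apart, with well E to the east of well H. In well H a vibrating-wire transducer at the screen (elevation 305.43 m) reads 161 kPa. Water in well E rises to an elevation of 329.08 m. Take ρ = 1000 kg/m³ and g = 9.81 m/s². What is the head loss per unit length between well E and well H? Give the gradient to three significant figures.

Pressure head at well H: ψ = P/(ρg) = 161×1000 / (1000 × 9.81) = 16.41 m.
Total head at well H: h = z + ψ = 305.43 + 16.41 = 321.84 m.
Total head at well E: h = 329.08 m (water level in the piezometer is the total head).
Head difference: h(well H) − h(well E) = 321.84 − 329.08 = -7.24 m.
Hydraulic gradient: i = |Δh| / L = 7.24 / 406 = 0.0178.

i ≈ 0.0178 m/m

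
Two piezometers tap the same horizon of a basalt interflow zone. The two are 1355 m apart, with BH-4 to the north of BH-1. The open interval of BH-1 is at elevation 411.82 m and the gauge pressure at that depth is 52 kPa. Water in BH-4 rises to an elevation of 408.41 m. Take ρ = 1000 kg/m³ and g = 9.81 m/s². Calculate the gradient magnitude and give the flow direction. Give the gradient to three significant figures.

i ≈ 0.00643; groundwater flows toward the north

Pressure head at BH-1: ψ = P/(ρg) = 52×1000 / (1000 × 9.81) = 5.30 m.
Total head at BH-1: h = z + ψ = 411.82 + 5.30 = 417.12 m.
Total head at BH-4: h = 408.41 m (water level in the piezometer is the total head).
Head difference: h(BH-1) − h(BH-4) = 417.12 − 408.41 = 8.71 m.
Hydraulic gradient: i = |Δh| / L = 8.71 / 1355 = 0.00643.
Flow is from higher to lower head: from BH-1 toward BH-4, i.e. toward the north.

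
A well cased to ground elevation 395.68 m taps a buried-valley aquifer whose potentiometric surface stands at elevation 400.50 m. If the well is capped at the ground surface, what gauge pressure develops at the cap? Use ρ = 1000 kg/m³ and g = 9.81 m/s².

Head above the cap: Δh = 400.50 − 395.68 = 4.82 m.
P = ρgΔh = 1000 × 9.81 × 4.82 = 47284 Pa ≈ 47.3 kPa.

P ≈ 47.3 kPa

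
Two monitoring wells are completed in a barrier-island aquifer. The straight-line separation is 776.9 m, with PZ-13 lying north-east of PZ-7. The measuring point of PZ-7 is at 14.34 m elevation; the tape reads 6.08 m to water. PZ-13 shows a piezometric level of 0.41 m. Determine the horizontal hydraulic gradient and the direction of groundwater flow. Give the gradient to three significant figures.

Total head at PZ-7: h = 14.34 − 6.08 = 8.26 m.
Total head at PZ-13: h = 0.41 m (water level in the piezometer is the total head).
Head difference: h(PZ-7) − h(PZ-13) = 8.26 − 0.41 = 7.85 m.
Hydraulic gradient: i = |Δh| / L = 7.85 / 776.9 = 0.0101.
Flow is from higher to lower head: from PZ-7 toward PZ-13, i.e. toward the north-east.

i ≈ 0.0101; groundwater flows toward the north-east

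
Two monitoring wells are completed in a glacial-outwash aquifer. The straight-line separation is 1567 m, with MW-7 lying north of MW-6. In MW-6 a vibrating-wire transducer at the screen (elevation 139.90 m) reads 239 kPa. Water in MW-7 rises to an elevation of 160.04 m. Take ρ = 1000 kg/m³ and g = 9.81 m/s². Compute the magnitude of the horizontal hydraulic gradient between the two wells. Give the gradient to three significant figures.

Pressure head at MW-6: ψ = P/(ρg) = 239×1000 / (1000 × 9.81) = 24.36 m.
Total head at MW-6: h = z + ψ = 139.90 + 24.36 = 164.26 m.
Total head at MW-7: h = 160.04 m (water level in the piezometer is the total head).
Head difference: h(MW-6) − h(MW-7) = 164.26 − 160.04 = 4.22 m.
Hydraulic gradient: i = |Δh| / L = 4.22 / 1567 = 0.00269.

i ≈ 0.00269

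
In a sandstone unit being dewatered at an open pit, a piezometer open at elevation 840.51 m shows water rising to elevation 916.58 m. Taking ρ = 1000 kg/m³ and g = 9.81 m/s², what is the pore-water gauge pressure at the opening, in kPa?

P ≈ 746 kPa

Pressure head ψ = h − z = 916.58 − 840.51 = 76.07 m.
P = ρgψ = 1000 × 9.81 × 76.07 = 746247 Pa ≈ 746 kPa.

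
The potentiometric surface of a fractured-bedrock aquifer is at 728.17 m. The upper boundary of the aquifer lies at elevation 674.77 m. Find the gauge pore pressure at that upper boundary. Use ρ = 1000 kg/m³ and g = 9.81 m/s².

Pressure head at the aquifer top: ψ = h − z = 728.17 − 674.77 = 53.40 m.
P = ρgψ = 1000 × 9.81 × 53.40 = 523854 Pa ≈ 524 kPa.

P ≈ 524 kPa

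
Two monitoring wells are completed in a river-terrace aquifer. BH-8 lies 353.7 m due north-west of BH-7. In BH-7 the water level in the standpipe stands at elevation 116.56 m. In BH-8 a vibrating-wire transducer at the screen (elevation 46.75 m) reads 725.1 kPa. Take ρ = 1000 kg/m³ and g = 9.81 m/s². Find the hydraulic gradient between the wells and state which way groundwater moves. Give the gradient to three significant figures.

Total head at BH-7: h = 116.56 m (water level in the piezometer is the total head).
Pressure head at BH-8: ψ = P/(ρg) = 725.1×1000 / (1000 × 9.81) = 73.91 m.
Total head at BH-8: h = z + ψ = 46.75 + 73.91 = 120.66 m.
Head difference: h(BH-7) − h(BH-8) = 116.56 − 120.66 = -4.10 m.
Hydraulic gradient: i = |Δh| / L = 4.10 / 353.7 = 0.0116.
Flow is from higher to lower head: from BH-8 toward BH-7, i.e. toward the south-east.

i ≈ 0.0116; groundwater flows toward the south-east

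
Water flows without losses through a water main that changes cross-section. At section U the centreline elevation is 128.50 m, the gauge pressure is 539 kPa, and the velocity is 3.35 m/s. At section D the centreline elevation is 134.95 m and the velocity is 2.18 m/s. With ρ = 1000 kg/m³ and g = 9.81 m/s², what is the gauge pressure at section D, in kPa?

P₂ ≈ 479 kPa

Pressure head at U: ψ₁ = P₁/(ρg) = 539×1000 / (1000 × 9.81) = 54.94 m.
Velocity heads: v₁²/2g = 3.35²/19.62 = 0.572 m; v₂²/2g = 2.18²/19.62 = 0.242 m.
Total head H = z₁ + ψ₁ + v₁²/2g = 128.50 + 54.94 + 0.572 = 184.01 m.
ψ₂ = H − z₂ − v₂²/2g = 184.01 − 134.95 − 0.242 = 48.82 m.
P₂ = ρgψ₂ = 1000 × 9.81 × 48.82 ≈ 479 kPa.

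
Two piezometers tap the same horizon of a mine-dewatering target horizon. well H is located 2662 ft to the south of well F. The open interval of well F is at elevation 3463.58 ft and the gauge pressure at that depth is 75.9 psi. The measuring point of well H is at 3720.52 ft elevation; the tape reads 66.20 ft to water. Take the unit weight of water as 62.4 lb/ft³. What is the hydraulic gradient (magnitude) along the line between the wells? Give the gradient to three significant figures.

i ≈ 0.00586

Pressure head at well F: ψ = 144·P/γ = 144 × 75.9 / 62.4 = 175.15 ft.
Total head at well F: h = z + ψ = 3463.58 + 175.15 = 3638.73 ft.
Total head at well H: h = 3720.52 − 66.20 = 3654.32 ft.
Head difference: h(well F) − h(well H) = 3638.73 − 3654.32 = -15.59 ft.
Hydraulic gradient: i = |Δh| / L = 15.59 / 2662 = 0.00586.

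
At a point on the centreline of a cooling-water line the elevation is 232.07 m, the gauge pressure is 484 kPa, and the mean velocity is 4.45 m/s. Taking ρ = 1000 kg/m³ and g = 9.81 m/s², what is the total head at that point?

h ≈ 282.42 m

Pressure head ψ = P/(ρg) = 484×1000 / (1000 × 9.81) = 49.34 m.
Velocity head = v²/(2g) = 4.45² / (2 × 9.81) = 1.009 m.
h = z + ψ + v²/(2g) = 232.07 + 49.34 + 1.009 = 282.42 m.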